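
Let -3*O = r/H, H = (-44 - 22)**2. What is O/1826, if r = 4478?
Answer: -2239/11931084 ≈ -0.00018766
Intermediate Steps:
H = 4356 (H = (-66)**2 = 4356)
O = -2239/6534 (O = -4478/(3*4356) = -1/3*2239/2178 = -2239/6534 ≈ -0.34267)
O/1826 = -2239/6534/1826 = -2239/6534*1/1826 = -2239/11931084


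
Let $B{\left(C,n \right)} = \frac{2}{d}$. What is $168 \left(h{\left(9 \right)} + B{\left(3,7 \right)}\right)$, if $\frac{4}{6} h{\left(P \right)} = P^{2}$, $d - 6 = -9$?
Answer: $20300$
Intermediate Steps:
$d = -3$ ($d = 6 - 9 = -3$)
$h{\left(P \right)} = \frac{3 P^{2}}{2}$
$B{\left(C,n \right)} = - \frac{2}{3}$ ($B{\left(C,n \right)} = \frac{2}{-3} = 2 \left(- \frac{1}{3}\right) = - \frac{2}{3}$)
$168 \left(h{\left(9 \right)} + B{\left(3,7 \right)}\right) = 168 \left(\frac{3 \cdot 9^{2}}{2} - \frac{2}{3}\right) = 168 \left(\frac{3}{2} \cdot 81 - \frac{2}{3}\right) = 168 \left(\frac{243}{2} - \frac{2}{3}\right) = 168 \cdot \frac{725}{6} = 20300$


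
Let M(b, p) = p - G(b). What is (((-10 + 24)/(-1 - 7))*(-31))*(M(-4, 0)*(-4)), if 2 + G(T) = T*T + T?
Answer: 2170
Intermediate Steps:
G(T) = -2 + T + T² (G(T) = -2 + (T*T + T) = -2 + (T² + T) = -2 + (T + T²) = -2 + T + T²)
M(b, p) = 2 + p - b - b² (M(b, p) = p - (-2 + b + b²) = p + (2 - b - b²) = 2 + p - b - b²)
(((-10 + 24)/(-1 - 7))*(-31))*(M(-4, 0)*(-4)) = (((-10 + 24)/(-1 - 7))*(-31))*((2 + 0 - 1*(-4) - 1*(-4)²)*(-4)) = ((14/(-8))*(-31))*((2 + 0 + 4 - 1*16)*(-4)) = ((14*(-⅛))*(-31))*((2 + 0 + 4 - 16)*(-4)) = (-7/4*(-31))*(-10*(-4)) = (217/4)*40 = 2170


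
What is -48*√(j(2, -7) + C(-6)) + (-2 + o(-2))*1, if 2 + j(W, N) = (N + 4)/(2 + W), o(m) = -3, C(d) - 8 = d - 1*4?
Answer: -5 - 24*I*√19 ≈ -5.0 - 104.61*I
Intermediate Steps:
C(d) = 4 + d (C(d) = 8 + (d - 1*4) = 8 + (d - 4) = 8 + (-4 + d) = 4 + d)
j(W, N) = -2 + (4 + N)/(2 + W) (j(W, N) = -2 + (N + 4)/(2 + W) = -2 + (4 + N)/(2 + W))
-48*√(j(2, -7) + C(-6)) + (-2 + o(-2))*1 = -48*√((-7 - 2*2)/(2 + 2) + (4 - 6)) + (-2 - 3)*1 = -48*√((-7 - 4)/4 - 2) - 5*1 = -48*√((¼)*(-11) - 2) - 5 = -48*√(-11/4 - 2) - 5 = -24*I*√19 - 5 = -5 - 24*I*√19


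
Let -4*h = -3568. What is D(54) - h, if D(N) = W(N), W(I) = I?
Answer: -838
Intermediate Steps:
D(N) = N
h = 892 (h = -¼*(-3568) = 892)
D(54) - h = 54 - 1*892 = 54 - 892 = -838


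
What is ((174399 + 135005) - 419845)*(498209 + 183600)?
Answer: -75299667769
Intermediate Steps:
((174399 + 135005) - 419845)*(498209 + 183600) = (309404 - 419845)*681809 = -110441*681809 = -75299667769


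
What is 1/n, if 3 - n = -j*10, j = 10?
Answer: 1/103 ≈ 0.0097087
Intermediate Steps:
n = 103 (n = 3 - (-1*10)*10 = 3 - (-10)*10 = 3 - 1*(-100) = 3 + 100 = 103)
1/n = 1/103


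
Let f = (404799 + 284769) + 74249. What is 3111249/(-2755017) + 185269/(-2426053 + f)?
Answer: -1894016445779/1526496146004 ≈ -1.2408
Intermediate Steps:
f = 763817 (f = 689568 + 74249 = 763817)
3111249/(-2755017) + 185269/(-2426053 + f) = 3111249/(-2755017) + 185269/(-2426053 + 763817) = 3111249*(-1/2755017) + 185269/(-1662236) = -1037083/918339 + 185269*(-1/1662236) = -1037083/918339 - 185269/1662236 = -1894016445779/1526496146004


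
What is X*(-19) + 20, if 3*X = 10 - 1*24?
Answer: 326/3 ≈ 108.67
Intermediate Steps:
X = -14/3 (X = (10 - 1*24)/3 = (10 - 24)/3 = (1/3)*(-14) = -14/3 ≈ -4.6667)
X*(-19) + 20 = -14/3*(-19) + 20 = 266/3 + 20 = 326/3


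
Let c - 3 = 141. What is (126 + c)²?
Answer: 72900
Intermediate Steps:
c = 144 (c = 3 + 141 = 144)
(126 + c)² = (126 + 144)² = 270² = 72900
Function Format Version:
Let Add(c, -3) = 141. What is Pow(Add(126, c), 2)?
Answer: 72900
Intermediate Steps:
c = 144 (c = Add(3, 141) = 144)
Pow(Add(126, c), 2) = Pow(Add(126, 144), 2) = Pow(270, 2) = 72900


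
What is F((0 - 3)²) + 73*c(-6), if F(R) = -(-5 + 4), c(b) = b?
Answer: -437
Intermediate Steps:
F(R) = 1 (F(R) = -1*(-1) = 1)
F((0 - 3)²) + 73*c(-6) = 1 + 73*(-6) = 1 - 438 = -437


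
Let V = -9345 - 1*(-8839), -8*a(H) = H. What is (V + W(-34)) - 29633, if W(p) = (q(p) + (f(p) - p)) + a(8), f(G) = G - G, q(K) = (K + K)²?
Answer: -25482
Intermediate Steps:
q(K) = 4*K² (q(K) = (2*K)² = 4*K²)
a(H) = -H/8
f(G) = 0
V = -506 (V = -9345 + 8839 = -506)
W(p) = -1 - p + 4*p² (W(p) = (4*p² + (0 - p)) - ⅛*8 = (4*p² - p) - 1 = (-p + 4*p²) - 1 = -1 - p + 4*p²)
(V + W(-34)) - 29633 = (-506 + (-1 - 1*(-34) + 4*(-34)²)) - 29633 = (-506 + (-1 + 34 + 4*1156)) - 29633 = (-506 + (-1 + 34 + 4624)) - 29633 = (-506 + 4657) - 29633 = 4151 - 29633 = -25482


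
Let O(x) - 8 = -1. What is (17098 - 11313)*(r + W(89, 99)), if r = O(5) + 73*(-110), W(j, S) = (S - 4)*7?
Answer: -42566030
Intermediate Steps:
W(j, S) = -28 + 7*S (W(j, S) = (-4 + S)*7 = -28 + 7*S)
O(x) = 7 (O(x) = 8 - 1 = 7)
r = -8023 (r = 7 + 73*(-110) = 7 - 8030 = -8023)
(17098 - 11313)*(r + W(89, 99)) = (17098 - 11313)*(-8023 + (-28 + 7*99)) = 5785*(-8023 + (-28 + 693)) = 5785*(-8023 + 665) = 5785*(-7358) = -42566030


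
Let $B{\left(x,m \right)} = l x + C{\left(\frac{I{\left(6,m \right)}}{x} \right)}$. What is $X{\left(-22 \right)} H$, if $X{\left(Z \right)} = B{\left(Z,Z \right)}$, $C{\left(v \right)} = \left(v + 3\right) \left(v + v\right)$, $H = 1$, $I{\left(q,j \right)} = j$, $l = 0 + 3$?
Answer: $-58$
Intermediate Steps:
$l = 3$
$C{\left(v \right)} = 2 v \left(3 + v\right)$ ($C{\left(v \right)} = \left(3 + v\right) 2 v = 2 v \left(3 + v\right)$)
$B{\left(x,m \right)} = 3 x + \frac{2 m \left(3 + \frac{m}{x}\right)}{x}$ ($B{\left(x,m \right)} = 3 x + 2 \frac{m}{x} \left(3 + \frac{m}{x}\right) = 3 x + \frac{2 m \left(3 + \frac{m}{x}\right)}{x}$)
$X{\left(Z \right)} = \frac{3 Z^{3} + 8 Z^{2}}{Z^{2}}$ ($X{\left(Z \right)} = \frac{3 Z^{3} + 2 Z \left(Z + 3 Z\right)}{Z^{2}} = \frac{3 Z^{3} + 2 Z 4 Z}{Z^{2}} = \frac{3 Z^{3} + 8 Z^{2}}{Z^{2}}$)
$X{\left(-22 \right)} H = \left(8 + 3 \left(-22\right)\right) 1 = \left(8 - 66\right) 1 = \left(-58\right) 1 = -58$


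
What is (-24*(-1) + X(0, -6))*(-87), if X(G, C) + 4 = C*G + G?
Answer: -1740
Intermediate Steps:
X(G, C) = -4 + G + C*G (X(G, C) = -4 + (C*G + G) = -4 + (G + C*G) = -4 + G + C*G)
(-24*(-1) + X(0, -6))*(-87) = (-24*(-1) + (-4 + 0 - 6*0))*(-87) = (24 + (-4 + 0 + 0))*(-87) = (24 - 4)*(-87) = 20*(-87) = -1740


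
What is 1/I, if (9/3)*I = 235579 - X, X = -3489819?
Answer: 3/3725398 ≈ 8.0528e-7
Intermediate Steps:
I = 3725398/3 (I = (235579 - 1*(-3489819))/3 = (235579 + 3489819)/3 = (⅓)*3725398 = 3725398/3 ≈ 1.2418e+6)
1/I = 1/(3725398/3) = 3/3725398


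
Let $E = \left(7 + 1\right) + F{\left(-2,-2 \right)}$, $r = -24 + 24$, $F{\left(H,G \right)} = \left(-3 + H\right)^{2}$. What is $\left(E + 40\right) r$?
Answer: $0$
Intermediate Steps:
$r = 0$
$E = 33$ ($E = \left(7 + 1\right) + \left(-3 - 2\right)^{2} = 8 + \left(-5\right)^{2} = 8 + 25 = 33$)
$\left(E + 40\right) r = \left(33 + 40\right) 0 = 73 \cdot 0 = 0$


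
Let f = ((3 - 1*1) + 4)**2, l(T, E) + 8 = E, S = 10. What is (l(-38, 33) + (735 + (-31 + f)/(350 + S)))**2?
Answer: 2994387841/5184 ≈ 5.7762e+5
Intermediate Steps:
l(T, E) = -8 + E
f = 36 (f = ((3 - 1) + 4)**2 = (2 + 4)**2 = 6**2 = 36)
(l(-38, 33) + (735 + (-31 + f)/(350 + S)))**2 = ((-8 + 33) + (735 + (-31 + 36)/(350 + 10)))**2 = (25 + (735 + 5/360))**2 = (25 + (735 + 5*(1/360)))**2 = (25 + (735 + 1/72))**2 = (25 + 52921/72)**2 = (54721/72)**2 = 2994387841/5184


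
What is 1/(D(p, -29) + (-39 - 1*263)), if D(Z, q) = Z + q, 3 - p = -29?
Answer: -1/299 ≈ -0.0033445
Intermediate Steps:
p = 32 (p = 3 - 1*(-29) = 3 + 29 = 32)
1/(D(p, -29) + (-39 - 1*263)) = 1/((32 - 29) + (-39 - 1*263)) = 1/(3 + (-39 - 263)) = 1/(3 - 302) = 1/(-299) = -1/299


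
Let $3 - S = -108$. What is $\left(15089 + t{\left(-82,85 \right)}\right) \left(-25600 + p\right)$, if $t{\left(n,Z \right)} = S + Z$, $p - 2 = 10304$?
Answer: $-233768790$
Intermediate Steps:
$S = 111$ ($S = 3 - -108 = 3 + 108 = 111$)
$p = 10306$ ($p = 2 + 10304 = 10306$)
$t{\left(n,Z \right)} = 111 + Z$
$\left(15089 + t{\left(-82,85 \right)}\right) \left(-25600 + p\right) = \left(15089 + \left(111 + 85\right)\right) \left(-25600 + 10306\right) = \left(15089 + 196\right) \left(-15294\right) = 15285 \left(-15294\right) = -233768790$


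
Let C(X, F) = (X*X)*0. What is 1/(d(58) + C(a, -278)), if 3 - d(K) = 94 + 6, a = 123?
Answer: -1/97 ≈ -0.010309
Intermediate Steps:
C(X, F) = 0 (C(X, F) = X**2*0 = 0)
d(K) = -97 (d(K) = 3 - (94 + 6) = 3 - 1*100 = 3 - 100 = -97)
1/(d(58) + C(a, -278)) = 1/(-97 + 0) = 1/(-97) = -1/97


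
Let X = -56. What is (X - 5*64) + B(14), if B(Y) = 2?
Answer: -374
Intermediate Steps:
(X - 5*64) + B(14) = (-56 - 5*64) + 2 = (-56 - 320) + 2 = -376 + 2 = -374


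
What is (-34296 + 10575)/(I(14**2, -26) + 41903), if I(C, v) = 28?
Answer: -7907/13977 ≈ -0.56571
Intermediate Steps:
(-34296 + 10575)/(I(14**2, -26) + 41903) = (-34296 + 10575)/(28 + 41903) = -23721/41931 = -23721*1/41931 = -7907/13977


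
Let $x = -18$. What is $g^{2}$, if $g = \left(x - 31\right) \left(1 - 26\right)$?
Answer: $1500625$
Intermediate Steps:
$g = 1225$ ($g = \left(-18 - 31\right) \left(1 - 26\right) = \left(-49\right) \left(-25\right) = 1225$)
$g^{2} = 1225^{2} = 1500625$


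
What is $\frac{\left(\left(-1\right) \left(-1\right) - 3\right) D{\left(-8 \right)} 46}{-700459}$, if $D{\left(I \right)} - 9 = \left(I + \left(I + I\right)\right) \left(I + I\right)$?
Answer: $\frac{36156}{700459} \approx 0.051618$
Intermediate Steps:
$D{\left(I \right)} = 9 + 6 I^{2}$ ($D{\left(I \right)} = 9 + \left(I + \left(I + I\right)\right) \left(I + I\right) = 9 + \left(I + 2 I\right) 2 I = 9 + 3 I 2 I = 9 + 6 I^{2}$)
$\frac{\left(\left(-1\right) \left(-1\right) - 3\right) D{\left(-8 \right)} 46}{-700459} = \frac{\left(\left(-1\right) \left(-1\right) - 3\right) \left(9 + 6 \left(-8\right)^{2}\right) 46}{-700459} = \left(1 - 3\right) \left(9 + 6 \cdot 64\right) 46 \left(- \frac{1}{700459}\right) = - 2 \left(9 + 384\right) 46 \left(- \frac{1}{700459}\right) = \left(-2\right) 393 \cdot 46 \left(- \frac{1}{700459}\right) = \left(-786\right) 46 \left(- \frac{1}{700459}\right) = \left(-36156\right) \left(- \frac{1}{700459}\right) = \frac{36156}{700459}$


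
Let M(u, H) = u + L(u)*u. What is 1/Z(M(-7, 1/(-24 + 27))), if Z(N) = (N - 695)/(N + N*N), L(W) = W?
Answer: -1806/653 ≈ -2.7657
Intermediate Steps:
M(u, H) = u + u**2 (M(u, H) = u + u*u = u + u**2)
Z(N) = (-695 + N)/(N + N**2)
1/Z(M(-7, 1/(-24 + 27))) = 1/((-695 - 7*(1 - 7))/(((-7*(1 - 7)))*(1 - 7*(1 - 7)))) = 1/((-695 - 7*(-6))/(((-7*(-6)))*(1 - 7*(-6)))) = 1/((-695 + 42)/(42*(1 + 42))) = 1/((1/42)*(-653)/43) = 1/((1/42)*(1/43)*(-653)) = 1/(-653/1806) = -1806/653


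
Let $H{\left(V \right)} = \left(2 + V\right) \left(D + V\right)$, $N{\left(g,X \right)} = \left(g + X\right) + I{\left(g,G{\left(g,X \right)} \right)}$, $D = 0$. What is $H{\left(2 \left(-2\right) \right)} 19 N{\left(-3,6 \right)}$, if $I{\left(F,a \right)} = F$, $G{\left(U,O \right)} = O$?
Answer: $0$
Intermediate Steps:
$N{\left(g,X \right)} = X + 2 g$ ($N{\left(g,X \right)} = \left(g + X\right) + g = \left(X + g\right) + g = X + 2 g$)
$H{\left(V \right)} = V \left(2 + V\right)$ ($H{\left(V \right)} = \left(2 + V\right) \left(0 + V\right) = \left(2 + V\right) V = V \left(2 + V\right)$)
$H{\left(2 \left(-2\right) \right)} 19 N{\left(-3,6 \right)} = 2 \left(-2\right) \left(2 + 2 \left(-2\right)\right) 19 \left(6 + 2 \left(-3\right)\right) = - 4 \left(2 - 4\right) 19 \left(6 - 6\right) = \left(-4\right) \left(-2\right) 19 \cdot 0 = 8 \cdot 19 \cdot 0 = 152 \cdot 0 = 0$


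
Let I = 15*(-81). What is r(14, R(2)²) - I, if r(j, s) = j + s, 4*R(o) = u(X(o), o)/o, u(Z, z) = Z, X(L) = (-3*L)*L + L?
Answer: 19689/16 ≈ 1230.6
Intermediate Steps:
X(L) = L - 3*L² (X(L) = -3*L² + L = L - 3*L²)
R(o) = ¼ - 3*o/4 (R(o) = ((o*(1 - 3*o))/o)/4 = (1 - 3*o)/4 = ¼ - 3*o/4)
I = -1215
r(14, R(2)²) - I = (14 + (¼ - ¾*2)²) - 1*(-1215) = (14 + (¼ - 3/2)²) + 1215 = (14 + (-5/4)²) + 1215 = (14 + 25/16) + 1215 = 249/16 + 1215 = 19689/16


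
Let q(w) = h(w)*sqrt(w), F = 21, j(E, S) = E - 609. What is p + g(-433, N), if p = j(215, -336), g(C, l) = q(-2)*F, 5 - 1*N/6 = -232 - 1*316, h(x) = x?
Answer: -394 - 42*I*sqrt(2) ≈ -394.0 - 59.397*I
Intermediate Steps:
j(E, S) = -609 + E
q(w) = w**(3/2) (q(w) = w*sqrt(w) = w**(3/2))
N = 3318 (N = 30 - 6*(-232 - 1*316) = 30 - 6*(-232 - 316) = 30 - 6*(-548) = 30 + 3288 = 3318)
g(C, l) = -42*I*sqrt(2) (g(C, l) = (-2)**(3/2)*21 = -2*I*sqrt(2)*21 = -42*I*sqrt(2))
p = -394 (p = -609 + 215 = -394)
p + g(-433, N) = -394 - 42*I*sqrt(2)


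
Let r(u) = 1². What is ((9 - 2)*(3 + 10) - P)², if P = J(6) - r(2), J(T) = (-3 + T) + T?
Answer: 6889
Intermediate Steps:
J(T) = -3 + 2*T
r(u) = 1
P = 8 (P = (-3 + 2*6) - 1*1 = (-3 + 12) - 1 = 9 - 1 = 8)
((9 - 2)*(3 + 10) - P)² = ((9 - 2)*(3 + 10) - 1*8)² = (7*13 - 8)² = (91 - 8)² = 83² = 6889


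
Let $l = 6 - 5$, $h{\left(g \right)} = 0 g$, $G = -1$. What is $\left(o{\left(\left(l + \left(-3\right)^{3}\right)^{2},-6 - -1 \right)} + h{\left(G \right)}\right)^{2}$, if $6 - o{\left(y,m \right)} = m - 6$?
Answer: $289$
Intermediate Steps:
$h{\left(g \right)} = 0$
$l = 1$ ($l = 6 - 5 = 1$)
$o{\left(y,m \right)} = 12 - m$ ($o{\left(y,m \right)} = 6 - \left(m - 6\right) = 6 - \left(-6 + m\right) = 12 - m$)
$\left(o{\left(\left(l + \left(-3\right)^{3}\right)^{2},-6 - -1 \right)} + h{\left(G \right)}\right)^{2} = \left(\left(12 - \left(-6 - -1\right)\right) + 0\right)^{2} = \left(\left(12 - \left(-6 + 1\right)\right) + 0\right)^{2} = \left(\left(12 - -5\right) + 0\right)^{2} = \left(\left(12 + 5\right) + 0\right)^{2} = \left(17 + 0\right)^{2} = 17^{2} = 289$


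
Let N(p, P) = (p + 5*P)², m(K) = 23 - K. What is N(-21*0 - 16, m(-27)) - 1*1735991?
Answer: -1681235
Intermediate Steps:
N(-21*0 - 16, m(-27)) - 1*1735991 = ((-21*0 - 16) + 5*(23 - 1*(-27)))² - 1*1735991 = ((0 - 16) + 5*(23 + 27))² - 1735991 = (-16 + 5*50)² - 1735991 = (-16 + 250)² - 1735991 = 234² - 1735991 = 54756 - 1735991 = -1681235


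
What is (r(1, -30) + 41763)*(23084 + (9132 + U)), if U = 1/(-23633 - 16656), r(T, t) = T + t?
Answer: 54168662953482/40289 ≈ 1.3445e+9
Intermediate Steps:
U = -1/40289 (U = 1/(-40289) = -1/40289 ≈ -2.4821e-5)
(r(1, -30) + 41763)*(23084 + (9132 + U)) = ((1 - 30) + 41763)*(23084 + (9132 - 1/40289)) = (-29 + 41763)*(23084 + 367919147/40289) = 41734*(1297950423/40289) = 54168662953482/40289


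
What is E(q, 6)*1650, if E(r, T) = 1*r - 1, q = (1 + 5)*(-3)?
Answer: -31350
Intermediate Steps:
q = -18 (q = 6*(-3) = -18)
E(r, T) = -1 + r (E(r, T) = r - 1 = -1 + r)
E(q, 6)*1650 = (-1 - 18)*1650 = -19*1650 = -31350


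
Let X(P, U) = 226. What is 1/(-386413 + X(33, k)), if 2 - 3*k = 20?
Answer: -1/386187 ≈ -2.5894e-6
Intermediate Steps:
k = -6 (k = ⅔ - ⅓*20 = ⅔ - 20/3 = -6)
1/(-386413 + X(33, k)) = 1/(-386413 + 226) = 1/(-386187) = -1/386187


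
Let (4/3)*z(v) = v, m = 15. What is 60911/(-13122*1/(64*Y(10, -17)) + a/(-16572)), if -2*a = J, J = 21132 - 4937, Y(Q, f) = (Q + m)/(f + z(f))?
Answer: 807533673600/3241162537 ≈ 249.15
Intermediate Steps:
z(v) = 3*v/4
Y(Q, f) = 4*(15 + Q)/(7*f) (Y(Q, f) = (Q + 15)/(f + 3*f/4) = (15 + Q)/((7*f/4)) = (15 + Q)*(4/(7*f)) = 4*(15 + Q)/(7*f))
J = 16195
a = -16195/2 (a = -½*16195 = -16195/2 ≈ -8097.5)
60911/(-13122*1/(64*Y(10, -17)) + a/(-16572)) = 60911/(-13122*(-119/(256*(15 + 10))) - 16195/2/(-16572)) = 60911/(-13122/(64*((4/7)*(-1/17)*25)) - 16195/2*(-1/16572)) = 60911/(-13122/(64*(-100/119)) + 16195/33144) = 60911/(-13122/(-6400/119) + 16195/33144) = 60911/(-13122*(-119/6400) + 16195/33144) = 60911/(780759/3200 + 16195/33144) = 60911/(3241162537/13257600) = 60911*(13257600/3241162537) = 807533673600/3241162537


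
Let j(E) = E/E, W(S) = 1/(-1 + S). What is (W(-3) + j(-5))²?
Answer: 9/16 ≈ 0.56250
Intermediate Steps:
j(E) = 1
(W(-3) + j(-5))² = (1/(-1 - 3) + 1)² = (1/(-4) + 1)² = (-¼ + 1)² = (¾)² = 9/16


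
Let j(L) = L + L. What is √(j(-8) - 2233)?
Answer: I*√2249 ≈ 47.424*I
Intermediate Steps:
j(L) = 2*L
√(j(-8) - 2233) = √(2*(-8) - 2233) = √(-16 - 2233) = √(-2249) = I*√2249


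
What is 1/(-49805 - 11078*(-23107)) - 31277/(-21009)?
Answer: 44001218036246/29555954512329 ≈ 1.4887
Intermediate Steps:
1/(-49805 - 11078*(-23107)) - 31277/(-21009) = -1/23107/(-60883) - 31277*(-1/21009) = -1/60883*(-1/23107) + 31277/21009 = 1/1406823481 + 31277/21009 = 44001218036246/29555954512329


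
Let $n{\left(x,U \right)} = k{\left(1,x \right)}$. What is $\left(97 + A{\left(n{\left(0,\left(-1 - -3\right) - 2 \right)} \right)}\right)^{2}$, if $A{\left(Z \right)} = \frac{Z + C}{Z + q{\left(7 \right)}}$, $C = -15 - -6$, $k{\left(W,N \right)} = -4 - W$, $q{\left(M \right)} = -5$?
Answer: $\frac{242064}{25} \approx 9682.6$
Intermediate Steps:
$n{\left(x,U \right)} = -5$ ($n{\left(x,U \right)} = -4 - 1 = -5$)
$C = -9$ ($C = -15 + 6 = -9$)
$A{\left(Z \right)} = \frac{-9 + Z}{-5 + Z}$ ($A{\left(Z \right)} = \frac{Z - 9}{Z - 5} = \frac{-9 + Z}{-5 + Z}$)
$\left(97 + A{\left(n{\left(0,\left(-1 - -3\right) - 2 \right)} \right)}\right)^{2} = \left(97 + \frac{-9 - 5}{-5 - 5}\right)^{2} = \left(97 + \frac{1}{-10} \left(-14\right)\right)^{2} = \left(97 - - \frac{7}{5}\right)^{2} = \left(97 + \frac{7}{5}\right)^{2} = \left(\frac{492}{5}\right)^{2} = \frac{242064}{25}$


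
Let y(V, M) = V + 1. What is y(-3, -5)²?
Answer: 4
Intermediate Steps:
y(V, M) = 1 + V
y(-3, -5)² = (1 - 3)² = (-2)² = 4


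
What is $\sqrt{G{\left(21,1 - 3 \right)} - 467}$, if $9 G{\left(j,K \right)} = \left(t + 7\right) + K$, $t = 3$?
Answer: $\frac{i \sqrt{4195}}{3} \approx 21.59 i$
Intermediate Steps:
$G{\left(j,K \right)} = \frac{10}{9} + \frac{K}{9}$ ($G{\left(j,K \right)} = \frac{\left(3 + 7\right) + K}{9} = \frac{10 + K}{9} = \frac{10}{9} + \frac{K}{9}$)
$\sqrt{G{\left(21,1 - 3 \right)} - 467} = \sqrt{\left(\frac{10}{9} + \frac{1 - 3}{9}\right) - 467} = \sqrt{\left(\frac{10}{9} + \frac{1}{9} \left(-2\right)\right) - 467} = \sqrt{\left(\frac{10}{9} - \frac{2}{9}\right) - 467} = \sqrt{\frac{8}{9} - 467} = \sqrt{- \frac{4195}{9}} = \frac{i \sqrt{4195}}{3}$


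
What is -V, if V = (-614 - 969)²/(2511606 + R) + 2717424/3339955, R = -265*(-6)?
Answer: -15198975622099/8393961546180 ≈ -1.8107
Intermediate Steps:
R = 1590
V = 15198975622099/8393961546180 (V = (-614 - 969)²/(2511606 + 1590) + 2717424/3339955 = (-1583)²/2513196 + 2717424*(1/3339955) = 2505889*(1/2513196) + 2717424/3339955 = 2505889/2513196 + 2717424/3339955 = 15198975622099/8393961546180 ≈ 1.8107)
-V = -1*15198975622099/8393961546180 = -15198975622099/8393961546180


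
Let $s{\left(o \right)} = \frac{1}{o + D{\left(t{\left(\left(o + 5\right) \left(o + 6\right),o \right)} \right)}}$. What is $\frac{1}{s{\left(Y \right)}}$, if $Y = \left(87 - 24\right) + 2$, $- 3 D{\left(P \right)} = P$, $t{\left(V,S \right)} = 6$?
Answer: $63$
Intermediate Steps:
$D{\left(P \right)} = - \frac{P}{3}$
$Y = 65$ ($Y = 63 + 2 = 65$)
$s{\left(o \right)} = \frac{1}{-2 + o}$ ($s{\left(o \right)} = \frac{1}{o - 2} = \frac{1}{-2 + o}$)
$\frac{1}{s{\left(Y \right)}} = \frac{1}{\frac{1}{-2 + 65}} = \frac{1}{\frac{1}{63}} = 63$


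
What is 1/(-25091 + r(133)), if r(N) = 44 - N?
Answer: -1/25180 ≈ -3.9714e-5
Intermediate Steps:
1/(-25091 + r(133)) = 1/(-25091 + (44 - 1*133)) = 1/(-25091 + (44 - 133)) = 1/(-25091 - 89) = 1/(-25180) = -1/25180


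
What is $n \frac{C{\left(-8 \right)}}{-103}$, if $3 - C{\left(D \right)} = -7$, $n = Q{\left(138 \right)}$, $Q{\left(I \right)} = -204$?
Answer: $\frac{2040}{103} \approx 19.806$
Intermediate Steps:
$n = -204$
$C{\left(D \right)} = 10$ ($C{\left(D \right)} = 3 - -7 = 3 + 7 = 10$)
$n \frac{C{\left(-8 \right)}}{-103} = - 204 \frac{10}{-103} = - 204 \cdot 10 \left(- \frac{1}{103}\right) = \left(-204\right) \left(- \frac{10}{103}\right) = \frac{2040}{103}$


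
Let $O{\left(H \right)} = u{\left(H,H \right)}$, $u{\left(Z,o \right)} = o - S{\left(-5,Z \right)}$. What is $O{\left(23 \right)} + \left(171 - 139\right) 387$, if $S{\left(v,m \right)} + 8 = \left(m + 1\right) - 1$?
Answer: $12392$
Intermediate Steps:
$S{\left(v,m \right)} = -8 + m$ ($S{\left(v,m \right)} = -8 + \left(\left(m + 1\right) - 1\right) = -8 + \left(\left(1 + m\right) - 1\right) = -8 + m$)
$u{\left(Z,o \right)} = 8 + o - Z$ ($u{\left(Z,o \right)} = o - \left(-8 + Z\right) = 8 + o - Z$)
$O{\left(H \right)} = 8$ ($O{\left(H \right)} = 8 + H - H = 8$)
$O{\left(23 \right)} + \left(171 - 139\right) 387 = 8 + \left(171 - 139\right) 387 = 8 + 32 \cdot 387 = 8 + 12384 = 12392$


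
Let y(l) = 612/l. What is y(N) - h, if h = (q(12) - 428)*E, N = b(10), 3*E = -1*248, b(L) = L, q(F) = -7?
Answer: -179494/5 ≈ -35899.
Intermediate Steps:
E = -248/3 (E = (-1*248)/3 = (1/3)*(-248) = -248/3 ≈ -82.667)
N = 10
h = 35960 (h = (-7 - 428)*(-248/3) = -435*(-248/3) = 35960)
y(N) - h = 612/10 - 1*35960 = 612*(1/10) - 35960 = 306/5 - 35960 = -179494/5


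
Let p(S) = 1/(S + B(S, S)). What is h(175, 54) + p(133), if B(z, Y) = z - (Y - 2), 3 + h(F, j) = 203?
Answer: 27001/135 ≈ 200.01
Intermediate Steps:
h(F, j) = 200 (h(F, j) = -3 + 203 = 200)
B(z, Y) = 2 + z - Y (B(z, Y) = z - (-2 + Y) = z + (2 - Y) = 2 + z - Y)
p(S) = 1/(2 + S) (p(S) = 1/(S + (2 + S - S)) = 1/(S + 2) = 1/(2 + S))
h(175, 54) + p(133) = 200 + 1/(2 + 133) = 200 + 1/135 = 27001/135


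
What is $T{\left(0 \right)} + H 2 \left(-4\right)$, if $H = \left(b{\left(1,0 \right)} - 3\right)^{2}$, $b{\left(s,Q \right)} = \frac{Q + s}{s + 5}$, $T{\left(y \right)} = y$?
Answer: $- \frac{578}{9} \approx -64.222$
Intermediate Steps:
$b{\left(s,Q \right)} = \frac{Q + s}{5 + s}$
$H = \frac{289}{36}$ ($H = \left(\frac{0 + 1}{5 + 1} - 3\right)^{2} = \left(\frac{1}{6} \cdot 1 - 3\right)^{2} = \left(\frac{1}{6} - 3\right)^{2} = \left(- \frac{17}{6}\right)^{2} = \frac{289}{36} \approx 8.0278$)
$T{\left(0 \right)} + H 2 \left(-4\right) = 0 + \frac{289 \cdot 2 \left(-4\right)}{36} = 0 + \frac{289}{36} \left(-8\right) = 0 - \frac{578}{9} = - \frac{578}{9}$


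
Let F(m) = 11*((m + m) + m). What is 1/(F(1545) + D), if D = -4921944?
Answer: -1/4870959 ≈ -2.0530e-7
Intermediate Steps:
F(m) = 33*m (F(m) = 11*(2*m + m) = 11*(3*m) = 33*m)
1/(F(1545) + D) = 1/(33*1545 - 4921944) = 1/(50985 - 4921944) = 1/(-4870959) = -1/4870959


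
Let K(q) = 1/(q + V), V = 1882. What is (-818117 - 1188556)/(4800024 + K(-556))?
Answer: -2660848398/6364831825 ≈ -0.41805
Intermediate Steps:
K(q) = 1/(1882 + q) (K(q) = 1/(q + 1882) = 1/(1882 + q))
(-818117 - 1188556)/(4800024 + K(-556)) = (-818117 - 1188556)/(4800024 + 1/(1882 - 556)) = -2006673/(4800024 + 1/1326) = -2006673/6364831825/1326 = -2006673*1326/6364831825 = -2660848398/6364831825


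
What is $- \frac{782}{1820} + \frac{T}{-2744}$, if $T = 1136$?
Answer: $- \frac{37619}{44590} \approx -0.84366$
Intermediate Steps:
$- \frac{782}{1820} + \frac{T}{-2744} = - \frac{782}{1820} + \frac{1136}{-2744} = \left(-782\right) \frac{1}{1820} + 1136 \left(- \frac{1}{2744}\right) = - \frac{391}{910} - \frac{142}{343} = - \frac{37619}{44590}$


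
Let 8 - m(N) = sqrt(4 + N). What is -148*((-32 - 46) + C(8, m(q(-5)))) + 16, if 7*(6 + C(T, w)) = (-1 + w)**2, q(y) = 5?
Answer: 84768/7 ≈ 12110.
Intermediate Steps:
m(N) = 8 - sqrt(4 + N)
C(T, w) = -6 + (-1 + w)**2/7
-148*((-32 - 46) + C(8, m(q(-5)))) + 16 = -148*((-32 - 46) + (-6 + (-1 + (8 - sqrt(4 + 5)))**2/7)) + 16 = -148*(-78 + (-6 + (-1 + (8 - sqrt(9)))**2/7)) + 16 = -148*(-78 + (-6 + (-1 + (8 - 1*3))**2/7)) + 16 = -148*(-78 + (-6 + (-1 + (8 - 3))**2/7)) + 16 = -148*(-78 + (-6 + (-1 + 5)**2/7)) + 16 = -148*(-78 + (-6 + (1/7)*4**2)) + 16 = -148*(-78 + (-6 + (1/7)*16)) + 16 = -148*(-78 + (-6 + 16/7)) + 16 = -148*(-78 - 26/7) + 16 = -148*(-572/7) + 16 = 84656/7 + 16 = 84768/7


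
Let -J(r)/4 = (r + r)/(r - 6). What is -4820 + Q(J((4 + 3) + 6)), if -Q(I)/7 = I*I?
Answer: -44556/7 ≈ -6365.1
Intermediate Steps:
J(r) = -8*r/(-6 + r) (J(r) = -4*(r + r)/(r - 6) = -4*2*r/(-6 + r) = -8*r/(-6 + r))
Q(I) = -7*I² (Q(I) = -7*I*I = -7*I²)
-4820 + Q(J((4 + 3) + 6)) = -4820 - 7*64*((4 + 3) + 6)²/(-6 + ((4 + 3) + 6))² = -4820 - 7*64*(7 + 6)²/(-6 + (7 + 6))² = -4820 - 7*10816/(-6 + 13)² = -4820 - 7*(-8*13/7)² = -4820 - 7*(-8*13*⅐)² = -4820 - 7*(-104/7)² = -4820 - 7*10816/49 = -4820 - 10816/7 = -44556/7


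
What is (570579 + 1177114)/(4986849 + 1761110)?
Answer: 1747693/6747959 ≈ 0.25900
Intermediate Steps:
(570579 + 1177114)/(4986849 + 1761110) = 1747693/6747959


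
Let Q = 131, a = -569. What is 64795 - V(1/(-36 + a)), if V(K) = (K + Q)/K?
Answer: 144049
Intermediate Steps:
V(K) = (131 + K)/K (V(K) = (K + 131)/K = (131 + K)/K)
64795 - V(1/(-36 + a)) = 64795 - (131 + 1/(-36 - 569))/(1/(-36 - 569)) = 64795 - (131 + 1/(-605))/(1/(-605)) = 64795 - (131 - 1/605)/(-1/605) = 64795 - (-605)*79254/605 = 64795 - 1*(-79254) = 64795 + 79254 = 144049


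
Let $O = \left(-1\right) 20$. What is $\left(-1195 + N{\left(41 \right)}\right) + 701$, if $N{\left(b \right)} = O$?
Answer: $-514$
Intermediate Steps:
$O = -20$
$N{\left(b \right)} = -20$
$\left(-1195 + N{\left(41 \right)}\right) + 701 = \left(-1195 - 20\right) + 701 = -1215 + 701 = -514$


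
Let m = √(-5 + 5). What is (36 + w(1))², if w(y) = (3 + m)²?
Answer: 2025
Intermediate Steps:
m = 0 (m = √0 = 0)
w(y) = 9 (w(y) = (3 + 0)² = 3² = 9)
(36 + w(1))² = (36 + 9)² = 45² = 2025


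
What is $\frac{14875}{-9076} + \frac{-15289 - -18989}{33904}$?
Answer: $- \frac{7355325}{4808011} \approx -1.5298$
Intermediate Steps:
$\frac{14875}{-9076} + \frac{-15289 - -18989}{33904} = 14875 \left(- \frac{1}{9076}\right) + \left(-15289 + 18989\right) \frac{1}{33904} = - \frac{14875}{9076} + 3700 \cdot \frac{1}{33904} = - \frac{14875}{9076} + \frac{925}{8476} = - \frac{7355325}{4808011}$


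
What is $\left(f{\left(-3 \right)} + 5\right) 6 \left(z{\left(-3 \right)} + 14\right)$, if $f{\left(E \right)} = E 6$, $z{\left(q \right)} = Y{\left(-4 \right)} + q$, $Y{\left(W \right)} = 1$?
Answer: $-936$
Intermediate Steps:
$z{\left(q \right)} = 1 + q$
$f{\left(E \right)} = 6 E$
$\left(f{\left(-3 \right)} + 5\right) 6 \left(z{\left(-3 \right)} + 14\right) = \left(6 \left(-3\right) + 5\right) 6 \left(\left(1 - 3\right) + 14\right) = \left(-18 + 5\right) 6 \left(-2 + 14\right) = \left(-13\right) 6 \cdot 12 = \left(-78\right) 12 = -936$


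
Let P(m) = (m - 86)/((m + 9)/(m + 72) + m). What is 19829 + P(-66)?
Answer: 2994483/151 ≈ 19831.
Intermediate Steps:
P(m) = (-86 + m)/(m + (9 + m)/(72 + m)) (P(m) = (-86 + m)/((9 + m)/(72 + m) + m) = (-86 + m)/(m + (9 + m)/(72 + m)))
19829 + P(-66) = 19829 + (-6192 + (-66)² - 14*(-66))/(9 + (-66)² + 73*(-66)) = 19829 + (-6192 + 4356 + 924)/(9 + 4356 - 4818) = 19829 - 912/(-453) = 19829 - 1/453*(-912) = 19829 + 304/151 = 2994483/151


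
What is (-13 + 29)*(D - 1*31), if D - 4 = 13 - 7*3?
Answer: -560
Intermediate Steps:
D = -4 (D = 4 + (13 - 7*3) = 4 + (13 - 21) = 4 - 8 = -4)
(-13 + 29)*(D - 1*31) = (-13 + 29)*(-4 - 1*31) = 16*(-4 - 31) = 16*(-35) = -560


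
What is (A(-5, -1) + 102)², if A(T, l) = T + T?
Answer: 8464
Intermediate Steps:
A(T, l) = 2*T
(A(-5, -1) + 102)² = (2*(-5) + 102)² = (-10 + 102)² = 92² = 8464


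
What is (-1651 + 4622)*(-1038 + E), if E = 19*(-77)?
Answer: -7430471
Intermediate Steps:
E = -1463
(-1651 + 4622)*(-1038 + E) = (-1651 + 4622)*(-1038 - 1463) = 2971*(-2501) = -7430471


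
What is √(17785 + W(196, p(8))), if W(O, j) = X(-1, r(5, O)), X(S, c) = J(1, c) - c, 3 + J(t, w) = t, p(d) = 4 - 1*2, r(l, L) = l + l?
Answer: √17773 ≈ 133.32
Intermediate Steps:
r(l, L) = 2*l
p(d) = 2 (p(d) = 4 - 2 = 2)
J(t, w) = -3 + t
X(S, c) = -2 - c (X(S, c) = (-3 + 1) - c = -2 - c)
W(O, j) = -12 (W(O, j) = -2 - 2*5 = -2 - 1*10 = -2 - 10 = -12)
√(17785 + W(196, p(8))) = √(17785 - 12) = √17773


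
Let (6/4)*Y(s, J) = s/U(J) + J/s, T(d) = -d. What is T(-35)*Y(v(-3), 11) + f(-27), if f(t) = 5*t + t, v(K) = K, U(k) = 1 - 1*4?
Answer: -2018/9 ≈ -224.22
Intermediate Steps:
U(k) = -3 (U(k) = 1 - 4 = -3)
f(t) = 6*t
Y(s, J) = -2*s/9 + 2*J/(3*s) (Y(s, J) = 2*(s/(-3) + J/s)/3 = 2*(s*(-⅓) + J/s)/3 = 2*(-s/3 + J/s)/3 = -2*s/9 + 2*J/(3*s))
T(-35)*Y(v(-3), 11) + f(-27) = (-1*(-35))*((2/9)*(-1*(-3)² + 3*11)/(-3)) + 6*(-27) = 35*((2/9)*(-⅓)*(-1*9 + 33)) - 162 = 35*((2/9)*(-⅓)*(-9 + 33)) - 162 = 35*((2/9)*(-⅓)*24) - 162 = 35*(-16/9) - 162 = -560/9 - 162 = -2018/9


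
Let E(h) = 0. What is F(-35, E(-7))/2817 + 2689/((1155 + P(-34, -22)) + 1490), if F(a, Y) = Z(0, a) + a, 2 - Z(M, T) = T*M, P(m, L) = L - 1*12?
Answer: 2496250/2451729 ≈ 1.0182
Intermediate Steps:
P(m, L) = -12 + L (P(m, L) = L - 12 = -12 + L)
Z(M, T) = 2 - M*T (Z(M, T) = 2 - T*M = 2 - M*T)
F(a, Y) = 2 + a (F(a, Y) = (2 - 1*0*a) + a = (2 + 0) + a = 2 + a)
F(-35, E(-7))/2817 + 2689/((1155 + P(-34, -22)) + 1490) = (2 - 35)/2817 + 2689/((1155 + (-12 - 22)) + 1490) = -33*1/2817 + 2689/((1155 - 34) + 1490) = -11/939 + 2689/(1121 + 1490) = -11/939 + 2689/2611 = 2496250/2451729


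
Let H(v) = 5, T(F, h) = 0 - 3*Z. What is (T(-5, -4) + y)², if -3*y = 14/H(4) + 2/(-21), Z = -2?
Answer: 2579236/99225 ≈ 25.994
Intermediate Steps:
T(F, h) = 6 (T(F, h) = 0 - 3*(-2) = 0 + 6 = 6)
y = -284/315 (y = -(14/5 + 2/(-21))/3 = -(14*(⅕) + 2*(-1/21))/3 = -(14/5 - 2/21)/3 = -⅓*284/105 = -284/315 ≈ -0.90159)
(T(-5, -4) + y)² = (6 - 284/315)² = (1606/315)² = 2579236/99225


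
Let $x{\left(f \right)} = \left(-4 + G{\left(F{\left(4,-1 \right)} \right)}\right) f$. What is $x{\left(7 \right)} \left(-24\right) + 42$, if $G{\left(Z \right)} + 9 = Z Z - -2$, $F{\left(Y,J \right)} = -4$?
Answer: $-798$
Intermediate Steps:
$G{\left(Z \right)} = -7 + Z^{2}$ ($G{\left(Z \right)} = -9 + \left(Z Z - -2\right) = -9 + \left(Z^{2} + 2\right) = -9 + \left(2 + Z^{2}\right) = -7 + Z^{2}$)
$x{\left(f \right)} = 5 f$ ($x{\left(f \right)} = \left(-4 - \left(7 - \left(-4\right)^{2}\right)\right) f = \left(-4 + \left(-7 + 16\right)\right) f = \left(-4 + 9\right) f = 5 f$)
$x{\left(7 \right)} \left(-24\right) + 42 = 5 \cdot 7 \left(-24\right) + 42 = 35 \left(-24\right) + 42 = -840 + 42 = -798$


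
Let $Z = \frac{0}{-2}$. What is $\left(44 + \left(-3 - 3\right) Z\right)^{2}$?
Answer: $1936$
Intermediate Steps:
$Z = 0$ ($Z = 0 \left(- \frac{1}{2}\right) = 0$)
$\left(44 + \left(-3 - 3\right) Z\right)^{2} = \left(44 + \left(-3 - 3\right) 0\right)^{2} = \left(44 - 0\right)^{2} = \left(44 + 0\right)^{2} = 44^{2} = 1936$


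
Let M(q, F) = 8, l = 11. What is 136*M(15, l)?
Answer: 1088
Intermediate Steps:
136*M(15, l) = 136*8 = 1088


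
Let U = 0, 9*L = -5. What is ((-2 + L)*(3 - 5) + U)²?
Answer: 2116/81 ≈ 26.123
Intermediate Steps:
L = -5/9 (L = (⅑)*(-5) = -5/9 ≈ -0.55556)
((-2 + L)*(3 - 5) + U)² = ((-2 - 5/9)*(3 - 5) + 0)² = (-23/9*(-2) + 0)² = (46/9 + 0)² = (46/9)² = 2116/81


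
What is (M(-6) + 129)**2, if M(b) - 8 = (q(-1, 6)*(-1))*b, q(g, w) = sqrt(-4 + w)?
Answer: 18841 + 1644*sqrt(2) ≈ 21166.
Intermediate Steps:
M(b) = 8 - b*sqrt(2) (M(b) = 8 + (sqrt(-4 + 6)*(-1))*b = 8 + (sqrt(2)*(-1))*b = 8 + (-sqrt(2))*b = 8 - b*sqrt(2))
(M(-6) + 129)**2 = ((8 - 1*(-6)*sqrt(2)) + 129)**2 = ((8 + 6*sqrt(2)) + 129)**2 = (137 + 6*sqrt(2))**2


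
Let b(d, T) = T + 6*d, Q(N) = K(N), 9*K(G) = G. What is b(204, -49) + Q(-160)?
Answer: 10415/9 ≈ 1157.2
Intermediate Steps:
K(G) = G/9
Q(N) = N/9
b(204, -49) + Q(-160) = (-49 + 6*204) + (⅑)*(-160) = (-49 + 1224) - 160/9 = 1175 - 160/9 = 10415/9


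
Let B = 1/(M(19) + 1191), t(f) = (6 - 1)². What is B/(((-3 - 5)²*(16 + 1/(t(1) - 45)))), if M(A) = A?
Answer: 1/1235168 ≈ 8.0961e-7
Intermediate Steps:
t(f) = 25 (t(f) = 5² = 25)
B = 1/1210 (B = 1/(19 + 1191) = 1/1210 ≈ 0.00082645)
B/(((-3 - 5)²*(16 + 1/(t(1) - 45)))) = 1/(1210*(((-3 - 5)²*(16 + 1/(25 - 45))))) = 1/(1210*(((-8)²*(16 + 1/(-20))))) = 1/(1210*((64*(16 - 1/20)))) = 1/(1210*((64*(319/20)))) = 1/(1210*(5104/5)) = (1/1210)*(5/5104) = 1/1235168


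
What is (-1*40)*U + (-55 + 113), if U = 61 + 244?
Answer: -12142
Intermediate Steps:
U = 305
(-1*40)*U + (-55 + 113) = -1*40*305 + (-55 + 113) = -40*305 + 58 = -12200 + 58 = -12142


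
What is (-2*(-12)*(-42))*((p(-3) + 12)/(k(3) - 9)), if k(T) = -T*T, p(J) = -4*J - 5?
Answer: 1064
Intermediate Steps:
p(J) = -5 - 4*J
k(T) = -T²
(-2*(-12)*(-42))*((p(-3) + 12)/(k(3) - 9)) = (-2*(-12)*(-42))*(((-5 - 4*(-3)) + 12)/(-1*3² - 9)) = (24*(-42))*(((-5 + 12) + 12)/(-1*9 - 9)) = -1008*(7 + 12)/(-9 - 9) = -19152/(-18) = -19152*(-1)/18 = -1008*(-19/18) = 1064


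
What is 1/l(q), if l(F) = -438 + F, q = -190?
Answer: -1/628 ≈ -0.0015924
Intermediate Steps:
1/l(q) = 1/(-438 - 190) = 1/(-628) = -1/628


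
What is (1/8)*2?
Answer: 1/4 ≈ 0.25000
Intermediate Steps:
(1/8)*2 = 1/4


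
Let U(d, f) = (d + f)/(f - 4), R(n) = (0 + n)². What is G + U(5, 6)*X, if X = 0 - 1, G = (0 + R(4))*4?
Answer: 117/2 ≈ 58.500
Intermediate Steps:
R(n) = n²
U(d, f) = (d + f)/(-4 + f)
G = 64 (G = (0 + 4²)*4 = (0 + 16)*4 = 16*4 = 64)
X = -1
G + U(5, 6)*X = 64 + ((5 + 6)/(-4 + 6))*(-1) = 64 + (11/2)*(-1) = 64 - 11/2 = 117/2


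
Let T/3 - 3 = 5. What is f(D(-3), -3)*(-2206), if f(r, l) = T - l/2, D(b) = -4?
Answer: -56253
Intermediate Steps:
T = 24 (T = 9 + 3*5 = 9 + 15 = 24)
f(r, l) = 24 - l/2
f(D(-3), -3)*(-2206) = (24 - 1/2*(-3))*(-2206) = (24 + 3/2)*(-2206) = (51/2)*(-2206) = -56253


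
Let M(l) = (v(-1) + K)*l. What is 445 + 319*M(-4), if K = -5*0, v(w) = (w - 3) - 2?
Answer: 8101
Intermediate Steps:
v(w) = -5 + w (v(w) = (-3 + w) - 2 = -5 + w)
K = 0
M(l) = -6*l (M(l) = ((-5 - 1) + 0)*l = (-6 + 0)*l = -6*l)
445 + 319*M(-4) = 445 + 319*(-6*(-4)) = 445 + 319*24 = 445 + 7656 = 8101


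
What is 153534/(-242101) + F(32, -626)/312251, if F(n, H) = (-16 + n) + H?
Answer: -48088826644/75596279351 ≈ -0.63613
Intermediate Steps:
F(n, H) = -16 + H + n
153534/(-242101) + F(32, -626)/312251 = 153534/(-242101) + (-16 - 626 + 32)/312251 = 153534*(-1/242101) - 610*1/312251 = -153534/242101 - 610/312251 = -48088826644/75596279351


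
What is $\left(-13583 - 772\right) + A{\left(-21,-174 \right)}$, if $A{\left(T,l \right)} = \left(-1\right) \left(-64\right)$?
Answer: $-14291$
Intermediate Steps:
$A{\left(T,l \right)} = 64$
$\left(-13583 - 772\right) + A{\left(-21,-174 \right)} = \left(-13583 - 772\right) + 64 = -14355 + 64 = -14291$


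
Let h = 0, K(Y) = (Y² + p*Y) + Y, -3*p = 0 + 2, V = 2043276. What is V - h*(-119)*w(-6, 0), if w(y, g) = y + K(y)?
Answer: 2043276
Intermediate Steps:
p = -⅔ (p = -(0 + 2)/3 = -⅓*2 = -⅔ ≈ -0.66667)
K(Y) = Y² + Y/3 (K(Y) = (Y² - 2*Y/3) + Y = Y² + Y/3)
w(y, g) = y + y*(⅓ + y)
V - h*(-119)*w(-6, 0) = 2043276 - 0*(-119)*(⅓)*(-6)*(4 + 3*(-6)) = 2043276 - 0*(⅓)*(-6)*(4 - 18) = 2043276 - 0*(⅓)*(-6)*(-14) = 2043276 - 0*28 = 2043276 - 1*0 = 2043276 + 0 = 2043276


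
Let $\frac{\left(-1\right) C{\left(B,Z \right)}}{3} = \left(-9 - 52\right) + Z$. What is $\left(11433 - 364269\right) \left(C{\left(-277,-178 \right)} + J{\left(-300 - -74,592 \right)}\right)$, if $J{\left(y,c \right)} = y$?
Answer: $-173242476$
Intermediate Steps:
$C{\left(B,Z \right)} = 183 - 3 Z$ ($C{\left(B,Z \right)} = - 3 \left(\left(-9 - 52\right) + Z\right) = - 3 \left(-61 + Z\right) = 183 - 3 Z$)
$\left(11433 - 364269\right) \left(C{\left(-277,-178 \right)} + J{\left(-300 - -74,592 \right)}\right) = \left(11433 - 364269\right) \left(\left(183 - -534\right) - 226\right) = - 352836 \left(\left(183 + 534\right) + \left(-300 + 74\right)\right) = - 352836 \left(717 - 226\right) = \left(-352836\right) 491 = -173242476$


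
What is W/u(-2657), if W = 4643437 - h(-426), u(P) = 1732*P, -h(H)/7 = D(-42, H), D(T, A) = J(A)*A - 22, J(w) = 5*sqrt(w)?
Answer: -4643283/4601924 + 7455*I*sqrt(426)/2300962 ≈ -1.009 + 0.066872*I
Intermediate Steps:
D(T, A) = -22 + 5*A**(3/2) (D(T, A) = (5*sqrt(A))*A - 22 = 5*A**(3/2) - 22 = -22 + 5*A**(3/2))
h(H) = 154 - 35*H**(3/2) (h(H) = -7*(-22 + 5*H**(3/2)) = 154 - 35*H**(3/2))
W = 4643283 - 14910*I*sqrt(426) (W = 4643437 - (154 - (-14910)*I*sqrt(426)) = 4643437 - (154 + 14910*I*sqrt(426)) = 4643437 + (-154 - 14910*I*sqrt(426)) = 4643283 - 14910*I*sqrt(426) ≈ 4.6433e+6 - 3.0774e+5*I)
W/u(-2657) = (4643283 - 14910*I*sqrt(426))/((1732*(-2657))) = (4643283 - 14910*I*sqrt(426))/(-4601924) = (4643283 - 14910*I*sqrt(426))*(-1/4601924) = -4643283/4601924 + 7455*I*sqrt(426)/2300962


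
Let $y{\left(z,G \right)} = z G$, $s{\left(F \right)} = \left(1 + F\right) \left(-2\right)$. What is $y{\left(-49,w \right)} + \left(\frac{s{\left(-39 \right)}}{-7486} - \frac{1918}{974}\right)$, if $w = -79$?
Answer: $\frac{371189972}{95939} \approx 3869.0$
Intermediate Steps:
$s{\left(F \right)} = -2 - 2 F$
$y{\left(z,G \right)} = G z$
$y{\left(-49,w \right)} + \left(\frac{s{\left(-39 \right)}}{-7486} - \frac{1918}{974}\right) = \left(-79\right) \left(-49\right) - \left(\frac{959}{487} - \frac{-2 - -78}{-7486}\right) = 3871 - \left(\frac{959}{487} - \left(-2 + 78\right) \left(- \frac{1}{7486}\right)\right) = 3871 + \left(76 \left(- \frac{1}{7486}\right) - \frac{959}{487}\right) = 3871 - \frac{189897}{95939} = \frac{371189972}{95939}$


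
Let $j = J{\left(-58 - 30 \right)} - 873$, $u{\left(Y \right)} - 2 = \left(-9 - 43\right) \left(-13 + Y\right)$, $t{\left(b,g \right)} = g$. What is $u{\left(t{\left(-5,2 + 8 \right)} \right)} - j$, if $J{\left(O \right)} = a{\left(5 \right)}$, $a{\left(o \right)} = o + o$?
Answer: $1021$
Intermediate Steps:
$a{\left(o \right)} = 2 o$
$J{\left(O \right)} = 10$ ($J{\left(O \right)} = 2 \cdot 5 = 10$)
$u{\left(Y \right)} = 678 - 52 Y$ ($u{\left(Y \right)} = 2 + \left(-9 - 43\right) \left(-13 + Y\right) = 2 - 52 \left(-13 + Y\right) = 2 - \left(-676 + 52 Y\right) = 678 - 52 Y$)
$j = -863$ ($j = 10 - 873 = -863$)
$u{\left(t{\left(-5,2 + 8 \right)} \right)} - j = \left(678 - 52 \left(2 + 8\right)\right) - -863 = \left(678 - 520\right) + 863 = 158 + 863 = 1021$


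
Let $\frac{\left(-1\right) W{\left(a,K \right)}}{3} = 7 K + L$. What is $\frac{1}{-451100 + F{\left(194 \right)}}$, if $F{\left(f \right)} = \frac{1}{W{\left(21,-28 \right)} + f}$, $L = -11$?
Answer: $- \frac{815}{367646499} \approx -2.2168 \cdot 10^{-6}$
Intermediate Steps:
$W{\left(a,K \right)} = 33 - 21 K$ ($W{\left(a,K \right)} = - 3 \left(7 K - 11\right) = - 3 \left(-11 + 7 K\right) = 33 - 21 K$)
$F{\left(f \right)} = \frac{1}{621 + f}$ ($F{\left(f \right)} = \frac{1}{\left(33 - -588\right) + f} = \frac{1}{\left(33 + 588\right) + f} = \frac{1}{621 + f}$)
$\frac{1}{-451100 + F{\left(194 \right)}} = \frac{1}{-451100 + \frac{1}{621 + 194}} = \frac{1}{-451100 + \frac{1}{815}} = \frac{1}{- \frac{367646499}{815}} = - \frac{815}{367646499}$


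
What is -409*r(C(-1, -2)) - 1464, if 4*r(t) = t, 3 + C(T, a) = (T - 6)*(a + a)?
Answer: -16081/4 ≈ -4020.3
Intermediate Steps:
C(T, a) = -3 + 2*a*(-6 + T) (C(T, a) = -3 + (T - 6)*(a + a) = -3 + (-6 + T)*(2*a) = -3 + 2*a*(-6 + T))
r(t) = t/4
-409*r(C(-1, -2)) - 1464 = -409*(-3 - 12*(-2) + 2*(-1)*(-2))/4 - 1464 = -409*(-3 + 24 + 4)/4 - 1464 = -409*25/4 - 1464 = -10225/4 - 1464 = -16081/4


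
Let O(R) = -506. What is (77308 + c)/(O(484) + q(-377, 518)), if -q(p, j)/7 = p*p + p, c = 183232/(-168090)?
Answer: -3248629622/41718677325 ≈ -0.077870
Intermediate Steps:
c = -91616/84045 (c = 183232*(-1/168090) = -91616/84045 ≈ -1.0901)
q(p, j) = -7*p - 7*p² (q(p, j) = -7*(p*p + p) = -7*(p² + p) = -7*(p + p²) = -7*p - 7*p²)
(77308 + c)/(O(484) + q(-377, 518)) = (77308 - 91616/84045)/(-506 - 7*(-377)*(1 - 377)) = 6497259244/(84045*(-506 - 7*(-377)*(-376))) = 6497259244/(84045*(-506 - 992264)) = (6497259244/84045)/(-992770) = (6497259244/84045)*(-1/992770) = -3248629622/41718677325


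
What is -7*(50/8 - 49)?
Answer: 1197/4 ≈ 299.25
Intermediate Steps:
-7*(50/8 - 49) = -7*(50*(1/8) - 49) = -7*(25/4 - 49) = -7*(-171/4) = 1197/4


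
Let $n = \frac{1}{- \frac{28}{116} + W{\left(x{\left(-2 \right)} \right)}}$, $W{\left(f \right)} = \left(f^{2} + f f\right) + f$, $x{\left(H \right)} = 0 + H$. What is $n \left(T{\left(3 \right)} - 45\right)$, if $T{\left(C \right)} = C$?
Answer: $- \frac{1218}{167} \approx -7.2934$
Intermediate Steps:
$x{\left(H \right)} = H$
$W{\left(f \right)} = f + 2 f^{2}$ ($W{\left(f \right)} = \left(f^{2} + f^{2}\right) + f = 2 f^{2} + f = f + 2 f^{2}$)
$n = \frac{29}{167}$ ($n = \frac{1}{- \frac{28}{116} - 2 \left(1 + 2 \left(-2\right)\right)} = \frac{1}{\left(-28\right) \frac{1}{116} - 2 \left(1 - 4\right)} = \frac{1}{- \frac{7}{29} - -6} = \frac{1}{- \frac{7}{29} + 6} = \frac{1}{\frac{167}{29}} = \frac{29}{167} \approx 0.17365$)
$n \left(T{\left(3 \right)} - 45\right) = \frac{29 \left(3 - 45\right)}{167} = \frac{29}{167} \left(-42\right) = - \frac{1218}{167}$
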